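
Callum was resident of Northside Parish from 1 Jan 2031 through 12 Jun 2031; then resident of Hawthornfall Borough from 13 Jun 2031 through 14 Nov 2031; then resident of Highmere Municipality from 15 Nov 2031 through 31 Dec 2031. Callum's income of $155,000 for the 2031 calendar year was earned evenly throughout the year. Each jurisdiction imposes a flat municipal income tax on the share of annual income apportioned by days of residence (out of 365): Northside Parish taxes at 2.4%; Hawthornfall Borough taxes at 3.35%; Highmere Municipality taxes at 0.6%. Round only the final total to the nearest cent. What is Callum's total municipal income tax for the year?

Northside Parish, 1 Jan – 12 Jun 2031: 163 days → $155,000 × 2.4% × 163/365 = $1,661.2603
Hawthornfall Borough, 13 Jun – 14 Nov 2031: 155 days → $155,000 × 3.35% × 155/365 = $2,205.0342
Highmere Municipality, 15 Nov – 31 Dec 2031: 47 days → $155,000 × 0.6% × 47/365 = $119.7534
Total = $3,986.0479

$3,986.05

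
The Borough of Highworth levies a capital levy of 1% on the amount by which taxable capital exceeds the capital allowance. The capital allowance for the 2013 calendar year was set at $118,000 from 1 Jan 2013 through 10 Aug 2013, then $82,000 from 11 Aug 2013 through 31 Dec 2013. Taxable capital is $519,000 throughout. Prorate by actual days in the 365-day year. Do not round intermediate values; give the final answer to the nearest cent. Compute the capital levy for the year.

$4,151.04

1 Jan – 10 Aug 2013: 222 days, exemption $118,000 → ($519,000 − $118,000) × 1% × 222/365 = $2,438.9589
11 Aug – 31 Dec 2013: 143 days, exemption $82,000 → ($519,000 − $82,000) × 1% × 143/365 = $1,712.0822
Total = $4,151.0411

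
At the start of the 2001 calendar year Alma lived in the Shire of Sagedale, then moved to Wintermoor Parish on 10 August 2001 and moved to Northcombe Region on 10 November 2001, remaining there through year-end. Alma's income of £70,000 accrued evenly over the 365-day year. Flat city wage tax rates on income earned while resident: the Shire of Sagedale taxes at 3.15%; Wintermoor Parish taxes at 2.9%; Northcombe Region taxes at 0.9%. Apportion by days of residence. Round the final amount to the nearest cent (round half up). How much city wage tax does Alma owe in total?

£1,936.51

The Shire of Sagedale, 1 January – 9 August 2001: 221 days → £70,000 × 3.15% × 221/365 = £1,335.0822
Wintermoor Parish, 10 August – 9 November 2001: 92 days → £70,000 × 2.9% × 92/365 = £511.6712
Northcombe Region, 10 November – 31 December 2001: 52 days → £70,000 × 0.9% × 52/365 = £89.7534
Total = £1,936.5068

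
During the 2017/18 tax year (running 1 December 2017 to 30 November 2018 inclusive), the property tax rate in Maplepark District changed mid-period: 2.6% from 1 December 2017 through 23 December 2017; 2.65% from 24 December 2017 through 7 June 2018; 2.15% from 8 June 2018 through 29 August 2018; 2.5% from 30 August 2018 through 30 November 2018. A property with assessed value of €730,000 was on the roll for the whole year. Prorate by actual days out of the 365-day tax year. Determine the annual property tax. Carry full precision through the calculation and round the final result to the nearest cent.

1 December – 23 December 2017: 23 days at 2.6% → €730,000 × 2.6% × 23/365 = €1,196.0000
24 December 2017 – 7 June 2018: 166 days at 2.65% → €730,000 × 2.65% × 166/365 = €8,798.0000
8 June – 29 August 2018: 83 days at 2.15% → €730,000 × 2.15% × 83/365 = €3,569.0000
30 August – 30 November 2018: 93 days at 2.5% → €730,000 × 2.5% × 93/365 = €4,650.0000
Total = €18,213.0000

€18,213.00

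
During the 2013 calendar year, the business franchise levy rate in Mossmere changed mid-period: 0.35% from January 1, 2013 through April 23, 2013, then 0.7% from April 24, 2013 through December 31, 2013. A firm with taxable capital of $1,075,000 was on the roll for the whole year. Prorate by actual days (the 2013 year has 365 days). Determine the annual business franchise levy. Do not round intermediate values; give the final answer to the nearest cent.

January 1 – April 23, 2013: 113 days at 0.35% → $1,075,000 × 0.35% × 113/365 = $1,164.8288
April 24 – December 31, 2013: 252 days at 0.7% → $1,075,000 × 0.7% × 252/365 = $5,195.3425
Total = $6,360.1712

$6,360.17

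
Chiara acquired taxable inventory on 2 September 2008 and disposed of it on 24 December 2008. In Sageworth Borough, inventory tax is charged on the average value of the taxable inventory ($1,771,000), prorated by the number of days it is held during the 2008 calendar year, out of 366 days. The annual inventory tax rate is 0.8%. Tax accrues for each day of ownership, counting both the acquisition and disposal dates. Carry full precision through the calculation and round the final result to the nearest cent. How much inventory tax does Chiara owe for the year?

$4,412.98

Days held (2 September – 24 December 2008): 114 out of 366
Tax = $1,771,000 × 0.8% × 114/366 = $4,412.9836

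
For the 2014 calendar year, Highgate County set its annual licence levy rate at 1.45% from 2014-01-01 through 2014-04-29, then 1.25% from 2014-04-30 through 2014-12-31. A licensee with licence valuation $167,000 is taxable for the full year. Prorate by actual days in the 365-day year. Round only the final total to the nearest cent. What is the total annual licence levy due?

$2,196.39

2014-01-01 to 2014-04-29: 119 days at 1.45% → $167,000 × 1.45% × 119/365 = $789.4753
2014-04-30 to 2014-12-31: 246 days at 1.25% → $167,000 × 1.25% × 246/365 = $1,406.9178
Total = $2,196.3932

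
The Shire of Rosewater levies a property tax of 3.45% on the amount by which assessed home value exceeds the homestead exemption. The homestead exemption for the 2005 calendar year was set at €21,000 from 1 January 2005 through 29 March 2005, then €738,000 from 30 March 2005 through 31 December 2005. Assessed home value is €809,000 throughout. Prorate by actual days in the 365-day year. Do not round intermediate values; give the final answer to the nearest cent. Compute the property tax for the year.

€8,413.37

1 January – 29 March 2005: 88 days, exemption €21,000 → (€809,000 − €21,000) × 3.45% × 88/365 = €6,554.4329
30 March – 31 December 2005: 277 days, exemption €738,000 → (€809,000 − €738,000) × 3.45% × 277/365 = €1,858.9356
Total = €8,413.3685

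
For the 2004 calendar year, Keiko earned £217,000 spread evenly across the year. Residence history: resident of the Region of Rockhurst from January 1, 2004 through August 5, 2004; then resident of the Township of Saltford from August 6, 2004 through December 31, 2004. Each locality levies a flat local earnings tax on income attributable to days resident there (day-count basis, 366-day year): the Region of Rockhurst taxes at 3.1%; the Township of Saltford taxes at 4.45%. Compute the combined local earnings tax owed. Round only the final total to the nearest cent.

£7,911.61

The Region of Rockhurst, January 1 – August 5, 2004: 218 days → £217,000 × 3.1% × 218/366 = £4,006.7923
The Township of Saltford, August 6 – December 31, 2004: 148 days → £217,000 × 4.45% × 148/366 = £3,904.8142
Total = £7,911.6066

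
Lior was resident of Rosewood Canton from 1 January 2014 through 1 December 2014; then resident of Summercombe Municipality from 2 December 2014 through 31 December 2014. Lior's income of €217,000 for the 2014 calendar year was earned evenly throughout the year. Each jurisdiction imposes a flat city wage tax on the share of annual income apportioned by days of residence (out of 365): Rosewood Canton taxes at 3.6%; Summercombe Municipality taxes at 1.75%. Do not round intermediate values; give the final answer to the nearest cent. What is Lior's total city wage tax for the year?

Rosewood Canton, 1 January – 1 December 2014: 335 days → €217,000 × 3.6% × 335/365 = €7,169.9178
Summercombe Municipality, 2 December – 31 December 2014: 30 days → €217,000 × 1.75% × 30/365 = €312.1233
Total = €7,482.0411

€7,482.04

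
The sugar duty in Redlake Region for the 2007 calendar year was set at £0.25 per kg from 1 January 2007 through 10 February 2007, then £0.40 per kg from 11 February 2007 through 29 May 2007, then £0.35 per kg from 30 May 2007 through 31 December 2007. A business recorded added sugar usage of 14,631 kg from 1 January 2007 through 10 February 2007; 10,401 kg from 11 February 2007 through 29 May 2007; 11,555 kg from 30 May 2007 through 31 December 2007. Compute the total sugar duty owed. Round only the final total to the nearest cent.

1 January – 10 February 2007: 14,631 kg at £0.25/kg → £3,657.75
11 February – 29 May 2007: 10,401 kg at £0.40/kg → £4,160.40
30 May – 31 December 2007: 11,555 kg at £0.35/kg → £4,044.25

£11,862.40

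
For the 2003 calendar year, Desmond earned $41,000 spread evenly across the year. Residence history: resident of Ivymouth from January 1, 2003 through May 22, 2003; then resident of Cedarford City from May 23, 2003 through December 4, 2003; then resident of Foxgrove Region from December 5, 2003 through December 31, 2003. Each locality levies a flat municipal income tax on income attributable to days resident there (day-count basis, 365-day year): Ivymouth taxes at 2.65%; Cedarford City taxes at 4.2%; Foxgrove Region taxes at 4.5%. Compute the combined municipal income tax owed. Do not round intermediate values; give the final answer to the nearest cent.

$1,483.86

Ivymouth, January 1 – May 22, 2003: 142 days → $41,000 × 2.65% × 142/365 = $422.6932
Cedarford City, May 23 – December 4, 2003: 196 days → $41,000 × 4.2% × 196/365 = $924.6904
Foxgrove Region, December 5 – December 31, 2003: 27 days → $41,000 × 4.5% × 27/365 = $136.4795
Total = $1,483.8630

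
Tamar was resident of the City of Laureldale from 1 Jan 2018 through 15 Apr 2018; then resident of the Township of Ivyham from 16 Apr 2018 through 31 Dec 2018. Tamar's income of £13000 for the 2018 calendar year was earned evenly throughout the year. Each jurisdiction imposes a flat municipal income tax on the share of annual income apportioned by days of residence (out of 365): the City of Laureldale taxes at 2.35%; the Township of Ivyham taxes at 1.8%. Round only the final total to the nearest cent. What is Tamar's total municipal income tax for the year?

The City of Laureldale, 1 Jan – 15 Apr 2018: 105 days → £13000 × 2.35% × 105/365 = £87.8836
The Township of Ivyham, 16 Apr – 31 Dec 2018: 260 days → £13000 × 1.8% × 260/365 = £166.6849
Total = £254.5685

£254.57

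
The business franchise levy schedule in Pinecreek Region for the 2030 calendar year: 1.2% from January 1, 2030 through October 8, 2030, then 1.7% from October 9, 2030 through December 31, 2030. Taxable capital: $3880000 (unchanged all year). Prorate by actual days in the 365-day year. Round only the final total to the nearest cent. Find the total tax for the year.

January 1 – October 8, 2030: 281 days at 1.2% → $3880000 × 1.2% × 281/365 = $35844.8219
October 9 – December 31, 2030: 84 days at 1.7% → $3880000 × 1.7% × 84/365 = $15179.8356
Total = $51024.6575

$51024.66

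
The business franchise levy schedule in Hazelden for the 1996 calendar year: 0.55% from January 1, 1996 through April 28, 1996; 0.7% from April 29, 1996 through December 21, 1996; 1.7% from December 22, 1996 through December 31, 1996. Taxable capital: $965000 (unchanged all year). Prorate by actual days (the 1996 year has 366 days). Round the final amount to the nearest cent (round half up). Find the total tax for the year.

$6548.03

January 1 – April 28, 1996: 119 days at 0.55% → $965000 × 0.55% × 119/366 = $1725.6626
April 29 – December 21, 1996: 237 days at 0.7% → $965000 × 0.7% × 237/366 = $4374.1393
December 22 – December 31, 1996: 10 days at 1.7% → $965000 × 1.7% × 10/366 = $448.2240
Total = $6548.0260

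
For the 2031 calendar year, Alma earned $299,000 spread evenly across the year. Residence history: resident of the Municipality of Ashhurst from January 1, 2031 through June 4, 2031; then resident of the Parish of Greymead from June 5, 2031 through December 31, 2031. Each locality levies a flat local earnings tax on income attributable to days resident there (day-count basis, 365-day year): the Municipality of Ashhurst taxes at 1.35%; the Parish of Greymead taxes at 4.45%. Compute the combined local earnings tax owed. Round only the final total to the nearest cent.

The Municipality of Ashhurst, January 1 – June 4, 2031: 155 days → $299,000 × 1.35% × 155/365 = $1,714.1301
The Parish of Greymead, June 5 – December 31, 2031: 210 days → $299,000 × 4.45% × 210/365 = $7,655.2192
Total = $9,369.3493

$9,369.35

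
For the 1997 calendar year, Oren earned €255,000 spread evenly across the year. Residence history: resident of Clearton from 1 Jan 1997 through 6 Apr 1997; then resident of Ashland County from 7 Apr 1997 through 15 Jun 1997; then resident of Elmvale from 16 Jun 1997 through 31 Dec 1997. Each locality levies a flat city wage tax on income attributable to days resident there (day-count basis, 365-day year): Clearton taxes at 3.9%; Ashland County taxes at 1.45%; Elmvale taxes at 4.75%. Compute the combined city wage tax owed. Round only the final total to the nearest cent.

€9,928.58

Clearton, 1 Jan – 6 Apr 1997: 96 days → €255,000 × 3.9% × 96/365 = €2,615.6712
Ashland County, 7 Apr – 15 Jun 1997: 70 days → €255,000 × 1.45% × 70/365 = €709.1096
Elmvale, 16 Jun – 31 Dec 1997: 199 days → €255,000 × 4.75% × 199/365 = €6,603.8014
Total = €9,928.5822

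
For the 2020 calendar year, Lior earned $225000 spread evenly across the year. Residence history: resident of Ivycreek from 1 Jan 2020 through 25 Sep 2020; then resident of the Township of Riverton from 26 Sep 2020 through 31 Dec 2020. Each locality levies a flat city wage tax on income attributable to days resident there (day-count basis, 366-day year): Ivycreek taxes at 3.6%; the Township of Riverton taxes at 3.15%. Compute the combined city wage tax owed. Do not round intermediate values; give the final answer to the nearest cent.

$7831.66

Ivycreek, 1 Jan – 25 Sep 2020: 269 days → $225000 × 3.6% × 269/366 = $5953.2787
The Township of Riverton, 26 Sep – 31 Dec 2020: 97 days → $225000 × 3.15% × 97/366 = $1878.3811
Total = $7831.6598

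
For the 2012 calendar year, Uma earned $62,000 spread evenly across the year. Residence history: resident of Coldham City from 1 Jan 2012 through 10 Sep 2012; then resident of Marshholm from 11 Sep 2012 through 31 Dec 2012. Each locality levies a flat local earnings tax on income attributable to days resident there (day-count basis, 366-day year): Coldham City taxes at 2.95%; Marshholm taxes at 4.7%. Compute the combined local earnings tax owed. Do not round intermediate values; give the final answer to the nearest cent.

$2,161.02

Coldham City, 1 Jan – 10 Sep 2012: 254 days → $62,000 × 2.95% × 254/366 = $1,269.3060
Marshholm, 11 Sep – 31 Dec 2012: 112 days → $62,000 × 4.7% × 112/366 = $891.7158
Total = $2,161.0219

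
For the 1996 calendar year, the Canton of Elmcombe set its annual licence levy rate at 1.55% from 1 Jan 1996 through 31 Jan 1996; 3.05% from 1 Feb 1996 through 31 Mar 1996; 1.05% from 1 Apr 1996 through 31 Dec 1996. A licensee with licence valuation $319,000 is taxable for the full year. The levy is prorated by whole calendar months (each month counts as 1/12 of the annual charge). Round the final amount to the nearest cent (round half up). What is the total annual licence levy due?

1 Jan – 31 Jan 1996: 1 month at 1.55% → $319,000 × 1.55% × 1/12 = $412.0417
1 Feb – 31 Mar 1996: 2 months at 3.05% → $319,000 × 3.05% × 2/12 = $1,621.5833
1 Apr – 31 Dec 1996: 9 months at 1.05% → $319,000 × 1.05% × 9/12 = $2,512.1250
Total = $4,545.7500

$4,545.75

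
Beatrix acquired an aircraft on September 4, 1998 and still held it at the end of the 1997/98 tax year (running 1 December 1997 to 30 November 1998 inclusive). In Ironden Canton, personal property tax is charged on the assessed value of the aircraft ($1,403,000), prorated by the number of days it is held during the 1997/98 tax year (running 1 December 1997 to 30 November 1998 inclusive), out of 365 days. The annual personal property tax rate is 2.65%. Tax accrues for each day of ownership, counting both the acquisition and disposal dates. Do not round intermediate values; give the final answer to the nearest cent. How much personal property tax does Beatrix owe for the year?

$8,963.82

Days held (September 4 – November 30, 1998): 88 out of 365
Tax = $1,403,000 × 2.65% × 88/365 = $8,963.8247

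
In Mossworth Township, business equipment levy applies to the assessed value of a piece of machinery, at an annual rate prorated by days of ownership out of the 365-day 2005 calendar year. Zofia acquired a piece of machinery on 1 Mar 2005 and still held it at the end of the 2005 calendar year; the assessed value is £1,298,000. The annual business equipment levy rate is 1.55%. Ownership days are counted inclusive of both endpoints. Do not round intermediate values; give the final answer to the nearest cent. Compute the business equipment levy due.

£16,866.89

Days held (1 Mar – 31 Dec 2005): 306 out of 365
Tax = £1,298,000 × 1.55% × 306/365 = £16,866.8877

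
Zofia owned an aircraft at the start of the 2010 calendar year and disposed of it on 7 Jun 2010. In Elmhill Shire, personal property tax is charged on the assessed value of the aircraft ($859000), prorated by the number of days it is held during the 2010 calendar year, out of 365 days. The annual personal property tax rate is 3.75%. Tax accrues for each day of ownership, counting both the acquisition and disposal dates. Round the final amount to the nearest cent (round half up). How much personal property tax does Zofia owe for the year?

$13944.04

Days held (1 Jan – 7 Jun 2010): 158 out of 365
Tax = $859000 × 3.75% × 158/365 = $13944.0411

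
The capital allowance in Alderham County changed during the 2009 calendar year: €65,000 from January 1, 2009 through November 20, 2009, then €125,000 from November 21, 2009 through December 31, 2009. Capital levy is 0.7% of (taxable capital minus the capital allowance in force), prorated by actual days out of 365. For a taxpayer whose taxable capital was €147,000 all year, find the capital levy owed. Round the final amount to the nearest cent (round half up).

January 1 – November 20, 2009: 324 days, exemption €65,000 → (€147,000 − €65,000) × 0.7% × 324/365 = €509.5233
November 21 – December 31, 2009: 41 days, exemption €125,000 → (€147,000 − €125,000) × 0.7% × 41/365 = €17.2986
Total = €526.8219

€526.82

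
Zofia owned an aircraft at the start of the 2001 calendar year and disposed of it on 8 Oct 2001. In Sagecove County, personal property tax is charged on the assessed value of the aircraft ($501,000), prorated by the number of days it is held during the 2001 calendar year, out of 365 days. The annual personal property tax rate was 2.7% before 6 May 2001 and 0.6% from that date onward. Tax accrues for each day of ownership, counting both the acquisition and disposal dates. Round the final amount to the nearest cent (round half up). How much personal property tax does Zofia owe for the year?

$5,917.29

1 Jan – 5 May 2001: 125 days at 2.7% → $501,000 × 2.7% × 125/365 = $4,632.5342
6 May – 8 Oct 2001: 156 days at 0.6% → $501,000 × 0.6% × 156/365 = $1,284.7562
Total = $5,917.2904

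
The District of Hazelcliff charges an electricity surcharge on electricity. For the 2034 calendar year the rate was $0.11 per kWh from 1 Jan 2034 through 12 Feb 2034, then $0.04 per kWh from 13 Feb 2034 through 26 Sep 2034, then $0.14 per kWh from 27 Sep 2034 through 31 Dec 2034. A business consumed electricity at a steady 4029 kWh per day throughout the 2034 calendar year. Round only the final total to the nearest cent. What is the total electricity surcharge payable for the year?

$109,629.09

1 Jan – 12 Feb 2034: 43 days × 4029 kWh/day = 173,247 kWh at $0.11/kWh → $19,057.17
13 Feb – 26 Sep 2034: 226 days × 4029 kWh/day = 910,554 kWh at $0.04/kWh → $36,422.16
27 Sep – 31 Dec 2034: 96 days × 4029 kWh/day = 386,784 kWh at $0.14/kWh → $54,149.76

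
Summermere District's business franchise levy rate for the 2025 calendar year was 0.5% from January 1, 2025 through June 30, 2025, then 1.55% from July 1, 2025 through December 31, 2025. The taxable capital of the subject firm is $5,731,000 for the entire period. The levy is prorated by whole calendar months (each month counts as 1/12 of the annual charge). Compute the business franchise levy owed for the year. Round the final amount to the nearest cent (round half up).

January 1 – June 30, 2025: 6 months at 0.5% → $5,731,000 × 0.5% × 6/12 = $14,327.5000
July 1 – December 31, 2025: 6 months at 1.55% → $5,731,000 × 1.55% × 6/12 = $44,415.2500
Total = $58,742.7500

$58,742.75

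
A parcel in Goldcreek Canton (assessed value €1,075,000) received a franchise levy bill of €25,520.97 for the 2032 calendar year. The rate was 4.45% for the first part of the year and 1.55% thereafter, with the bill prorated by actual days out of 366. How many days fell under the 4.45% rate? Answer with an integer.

Let d = days at the first rate; then 366 − d days at the second rate.
€1,075,000 × [4.45%·d + 1.55%·(366−d)] / 366 = €25,520.97
Solving gives d = 104, so the new rate took effect on 14 April 2032.

104 days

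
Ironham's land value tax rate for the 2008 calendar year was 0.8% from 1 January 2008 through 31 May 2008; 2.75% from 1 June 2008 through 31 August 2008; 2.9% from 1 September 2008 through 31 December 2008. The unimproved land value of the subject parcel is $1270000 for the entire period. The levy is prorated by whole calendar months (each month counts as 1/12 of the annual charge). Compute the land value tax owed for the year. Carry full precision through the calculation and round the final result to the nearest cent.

$25241.25

1 January – 31 May 2008: 5 months at 0.8% → $1270000 × 0.8% × 5/12 = $4233.3333
1 June – 31 August 2008: 3 months at 2.75% → $1270000 × 2.75% × 3/12 = $8731.2500
1 September – 31 December 2008: 4 months at 2.9% → $1270000 × 2.9% × 4/12 = $12276.6667
Total = $25241.2500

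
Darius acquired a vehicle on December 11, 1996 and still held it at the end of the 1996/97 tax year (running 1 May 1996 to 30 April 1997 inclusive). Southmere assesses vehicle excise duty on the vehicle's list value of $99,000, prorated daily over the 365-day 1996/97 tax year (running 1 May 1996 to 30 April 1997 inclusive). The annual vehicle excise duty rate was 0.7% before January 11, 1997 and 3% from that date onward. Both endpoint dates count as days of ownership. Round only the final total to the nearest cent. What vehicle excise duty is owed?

$953.93

December 11, 1996 – January 10, 1997: 31 days at 0.7% → $99,000 × 0.7% × 31/365 = $58.8575
January 11 – April 30, 1997: 110 days at 3% → $99,000 × 3% × 110/365 = $895.0685
Total = $953.9260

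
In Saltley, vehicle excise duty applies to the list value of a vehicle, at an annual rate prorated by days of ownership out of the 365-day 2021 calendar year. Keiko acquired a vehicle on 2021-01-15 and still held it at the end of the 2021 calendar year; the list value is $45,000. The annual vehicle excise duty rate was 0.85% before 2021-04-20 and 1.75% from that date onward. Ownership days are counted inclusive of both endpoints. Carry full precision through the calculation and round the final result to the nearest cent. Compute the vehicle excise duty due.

$651.88

2021-01-15 to 2021-04-19: 95 days at 0.85% → $45,000 × 0.85% × 95/365 = $99.5548
2021-04-20 to 2021-12-31: 256 days at 1.75% → $45,000 × 1.75% × 256/365 = $552.3288
Total = $651.8836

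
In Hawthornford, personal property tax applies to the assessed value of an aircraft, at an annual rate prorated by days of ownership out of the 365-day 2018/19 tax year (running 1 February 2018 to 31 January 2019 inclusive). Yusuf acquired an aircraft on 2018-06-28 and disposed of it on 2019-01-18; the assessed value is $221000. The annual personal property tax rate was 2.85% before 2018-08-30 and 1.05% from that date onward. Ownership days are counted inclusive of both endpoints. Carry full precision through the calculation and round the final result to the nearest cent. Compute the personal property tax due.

2018-06-28 to 2018-08-29: 63 days at 2.85% → $221000 × 2.85% × 63/365 = $1087.1384
2018-08-30 to 2019-01-18: 142 days at 1.05% → $221000 × 1.05% × 142/365 = $902.7699
Total = $1989.9082

$1989.91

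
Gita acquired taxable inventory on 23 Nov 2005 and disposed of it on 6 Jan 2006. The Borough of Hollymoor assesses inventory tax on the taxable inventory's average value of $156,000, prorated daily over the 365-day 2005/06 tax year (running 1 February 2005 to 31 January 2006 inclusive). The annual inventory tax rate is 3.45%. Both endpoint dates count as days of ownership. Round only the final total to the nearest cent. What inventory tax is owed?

$663.53

Days held (23 Nov 2005 – 6 Jan 2006): 45 out of 365
Tax = $156,000 × 3.45% × 45/365 = $663.5342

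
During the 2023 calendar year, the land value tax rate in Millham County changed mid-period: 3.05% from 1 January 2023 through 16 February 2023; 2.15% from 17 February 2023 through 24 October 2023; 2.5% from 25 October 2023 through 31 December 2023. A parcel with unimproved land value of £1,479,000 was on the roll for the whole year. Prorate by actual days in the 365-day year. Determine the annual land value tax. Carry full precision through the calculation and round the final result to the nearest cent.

1 January – 16 February 2023: 47 days at 3.05% → £1,479,000 × 3.05% × 47/365 = £5,808.6205
17 February – 24 October 2023: 250 days at 2.15% → £1,479,000 × 2.15% × 250/365 = £21,779.7945
25 October – 31 December 2023: 68 days at 2.5% → £1,479,000 × 2.5% × 68/365 = £6,888.4932
Total = £34,476.9082

£34,476.91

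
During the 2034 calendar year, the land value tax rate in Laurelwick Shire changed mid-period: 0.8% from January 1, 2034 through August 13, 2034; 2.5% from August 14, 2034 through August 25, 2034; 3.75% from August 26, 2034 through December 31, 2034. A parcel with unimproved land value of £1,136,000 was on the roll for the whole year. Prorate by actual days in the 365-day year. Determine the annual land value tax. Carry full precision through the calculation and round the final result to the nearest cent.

£21,475.07

January 1 – August 13, 2034: 225 days at 0.8% → £1,136,000 × 0.8% × 225/365 = £5,602.1918
August 14 – August 25, 2034: 12 days at 2.5% → £1,136,000 × 2.5% × 12/365 = £933.6986
August 26 – December 31, 2034: 128 days at 3.75% → £1,136,000 × 3.75% × 128/365 = £14,939.1781
Total = £21,475.0685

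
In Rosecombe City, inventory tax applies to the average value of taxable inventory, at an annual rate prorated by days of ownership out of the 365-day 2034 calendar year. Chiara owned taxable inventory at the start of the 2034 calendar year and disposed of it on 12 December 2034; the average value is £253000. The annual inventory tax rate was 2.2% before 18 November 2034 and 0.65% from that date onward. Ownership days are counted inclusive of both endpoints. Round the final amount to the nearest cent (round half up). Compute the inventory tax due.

£5007.67

1 January – 17 November 2034: 321 days at 2.2% → £253000 × 2.2% × 321/365 = £4895.0301
18 November – 12 December 2034: 25 days at 0.65% → £253000 × 0.65% × 25/365 = £112.6370
Total = £5007.6671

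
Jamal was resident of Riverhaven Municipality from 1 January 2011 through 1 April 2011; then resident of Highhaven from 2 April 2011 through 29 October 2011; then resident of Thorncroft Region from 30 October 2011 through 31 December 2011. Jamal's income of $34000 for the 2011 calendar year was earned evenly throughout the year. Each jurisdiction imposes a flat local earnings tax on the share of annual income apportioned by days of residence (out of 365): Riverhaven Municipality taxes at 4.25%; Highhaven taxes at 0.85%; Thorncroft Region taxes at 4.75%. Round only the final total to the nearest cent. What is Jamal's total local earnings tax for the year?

$806.08

Riverhaven Municipality, 1 January – 1 April 2011: 91 days → $34000 × 4.25% × 91/365 = $360.2603
Highhaven, 2 April – 29 October 2011: 211 days → $34000 × 0.85% × 211/365 = $167.0658
Thorncroft Region, 30 October – 31 December 2011: 63 days → $34000 × 4.75% × 63/365 = $278.7534
Total = $806.0795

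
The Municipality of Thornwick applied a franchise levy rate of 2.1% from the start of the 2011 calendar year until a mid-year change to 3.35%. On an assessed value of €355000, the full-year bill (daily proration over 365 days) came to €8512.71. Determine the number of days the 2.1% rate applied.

Let d = days at the first rate; then 365 − d days at the second rate.
€355000 × [2.1%·d + 3.35%·(365−d)] / 365 = €8512.71
Solving gives d = 278, so the new rate took effect on October 6, 2011.

278 days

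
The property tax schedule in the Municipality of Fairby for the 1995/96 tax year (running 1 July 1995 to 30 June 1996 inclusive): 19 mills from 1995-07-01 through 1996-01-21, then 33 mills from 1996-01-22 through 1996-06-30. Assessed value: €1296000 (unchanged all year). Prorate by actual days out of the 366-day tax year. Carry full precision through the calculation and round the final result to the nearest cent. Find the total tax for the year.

1995-07-01 to 1996-01-21: 205 days at 19 mills → €1296000 × 1.9% × 205/366 = €13792.1311
1996-01-22 to 1996-06-30: 161 days at 33 mills → €1296000 × 3.3% × 161/366 = €18813.2459
Total = €32605.3770

€32605.38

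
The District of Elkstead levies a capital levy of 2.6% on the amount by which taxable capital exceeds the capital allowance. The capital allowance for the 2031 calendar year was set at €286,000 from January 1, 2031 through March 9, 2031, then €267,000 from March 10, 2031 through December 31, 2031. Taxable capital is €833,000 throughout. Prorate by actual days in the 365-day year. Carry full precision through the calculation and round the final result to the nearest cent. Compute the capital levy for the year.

€14,623.97

January 1 – March 9, 2031: 68 days, exemption €286,000 → (€833,000 − €286,000) × 2.6% × 68/365 = €2,649.5781
March 10 – December 31, 2031: 297 days, exemption €267,000 → (€833,000 − €267,000) × 2.6% × 297/365 = €11,974.3890
Total = €14,623.9671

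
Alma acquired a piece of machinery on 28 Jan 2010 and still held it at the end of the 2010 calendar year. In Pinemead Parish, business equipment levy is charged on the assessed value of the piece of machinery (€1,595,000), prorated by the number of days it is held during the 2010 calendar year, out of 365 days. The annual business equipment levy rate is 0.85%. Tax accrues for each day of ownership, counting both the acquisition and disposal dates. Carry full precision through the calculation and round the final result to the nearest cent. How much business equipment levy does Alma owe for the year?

Days held (28 Jan – 31 Dec 2010): 338 out of 365
Tax = €1,595,000 × 0.85% × 338/365 = €12,554.6164

€12,554.62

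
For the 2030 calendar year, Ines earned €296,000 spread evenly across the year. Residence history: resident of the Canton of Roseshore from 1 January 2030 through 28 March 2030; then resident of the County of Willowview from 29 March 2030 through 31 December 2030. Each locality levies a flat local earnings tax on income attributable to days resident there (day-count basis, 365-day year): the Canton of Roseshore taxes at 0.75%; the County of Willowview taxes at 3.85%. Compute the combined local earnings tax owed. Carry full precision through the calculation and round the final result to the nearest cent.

The Canton of Roseshore, 1 January – 28 March 2030: 87 days → €296,000 × 0.75% × 87/365 = €529.1507
The County of Willowview, 29 March – 31 December 2030: 278 days → €296,000 × 3.85% × 278/365 = €8,679.6932
Total = €9,208.8438

€9,208.84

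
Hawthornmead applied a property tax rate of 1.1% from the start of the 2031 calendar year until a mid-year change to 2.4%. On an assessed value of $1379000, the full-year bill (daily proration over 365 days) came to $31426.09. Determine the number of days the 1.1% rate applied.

Let d = days at the first rate; then 365 − d days at the second rate.
$1379000 × [1.1%·d + 2.4%·(365−d)] / 365 = $31426.09
Solving gives d = 34, so the new rate took effect on February 4, 2031.

34 days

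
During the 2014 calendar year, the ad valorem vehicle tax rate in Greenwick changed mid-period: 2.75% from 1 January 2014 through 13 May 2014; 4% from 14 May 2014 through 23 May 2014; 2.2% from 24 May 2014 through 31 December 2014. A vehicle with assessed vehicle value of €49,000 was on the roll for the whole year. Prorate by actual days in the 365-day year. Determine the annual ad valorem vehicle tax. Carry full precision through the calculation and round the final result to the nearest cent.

€1,200.37

1 January – 13 May 2014: 133 days at 2.75% → €49,000 × 2.75% × 133/365 = €491.0068
14 May – 23 May 2014: 10 days at 4% → €49,000 × 4% × 10/365 = €53.6986
24 May – 31 December 2014: 222 days at 2.2% → €49,000 × 2.2% × 222/365 = €655.6603
Total = €1,200.3658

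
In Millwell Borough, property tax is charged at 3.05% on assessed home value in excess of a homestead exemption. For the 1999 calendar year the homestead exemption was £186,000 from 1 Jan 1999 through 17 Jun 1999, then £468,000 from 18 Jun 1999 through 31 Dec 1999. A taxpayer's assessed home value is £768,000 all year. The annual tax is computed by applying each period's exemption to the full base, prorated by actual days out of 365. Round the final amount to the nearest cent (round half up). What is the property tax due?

£13,108.82

1 Jan – 17 Jun 1999: 168 days, exemption £186,000 → (£768,000 − £186,000) × 3.05% × 168/365 = £8,170.3233
18 Jun – 31 Dec 1999: 197 days, exemption £468,000 → (£768,000 − £468,000) × 3.05% × 197/365 = £4,938.4932
Total = £13,108.8164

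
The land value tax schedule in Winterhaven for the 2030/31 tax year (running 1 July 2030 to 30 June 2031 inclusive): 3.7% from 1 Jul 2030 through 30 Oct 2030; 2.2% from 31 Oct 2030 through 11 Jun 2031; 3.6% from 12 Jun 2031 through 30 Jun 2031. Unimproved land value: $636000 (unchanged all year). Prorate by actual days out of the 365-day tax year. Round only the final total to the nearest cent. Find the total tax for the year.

$17644.21

1 Jul – 30 Oct 2030: 122 days at 3.7% → $636000 × 3.7% × 122/365 = $7865.4904
31 Oct 2030 – 11 Jun 2031: 224 days at 2.2% → $636000 × 2.2% × 224/365 = $8586.8712
12 Jun – 30 Jun 2031: 19 days at 3.6% → $636000 × 3.6% × 19/365 = $1191.8466
Total = $17644.2082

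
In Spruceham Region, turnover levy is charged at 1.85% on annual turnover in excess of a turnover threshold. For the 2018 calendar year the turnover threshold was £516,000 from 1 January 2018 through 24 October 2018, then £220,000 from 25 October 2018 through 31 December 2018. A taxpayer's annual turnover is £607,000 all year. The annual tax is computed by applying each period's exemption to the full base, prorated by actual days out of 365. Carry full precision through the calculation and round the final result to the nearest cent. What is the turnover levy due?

1 January – 24 October 2018: 297 days, exemption £516,000 → (£607,000 − £516,000) × 1.85% × 297/365 = £1,369.8616
25 October – 31 December 2018: 68 days, exemption £220,000 → (£607,000 − £220,000) × 1.85% × 68/365 = £1,333.8247
Total = £2,703.6863

£2,703.69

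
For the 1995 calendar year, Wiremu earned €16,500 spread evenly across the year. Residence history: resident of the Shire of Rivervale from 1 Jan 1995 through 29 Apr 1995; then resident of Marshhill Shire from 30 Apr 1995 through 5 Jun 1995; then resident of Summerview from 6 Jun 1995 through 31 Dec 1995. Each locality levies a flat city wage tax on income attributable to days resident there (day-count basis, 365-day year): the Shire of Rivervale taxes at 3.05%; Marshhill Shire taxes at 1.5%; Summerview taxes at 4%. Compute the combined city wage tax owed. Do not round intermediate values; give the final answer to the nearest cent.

The Shire of Rivervale, 1 Jan – 29 Apr 1995: 119 days → €16,500 × 3.05% × 119/365 = €164.0733
Marshhill Shire, 30 Apr – 5 Jun 1995: 37 days → €16,500 × 1.5% × 37/365 = €25.0890
Summerview, 6 Jun – 31 Dec 1995: 209 days → €16,500 × 4% × 209/365 = €377.9178
Total = €567.0801

€567.08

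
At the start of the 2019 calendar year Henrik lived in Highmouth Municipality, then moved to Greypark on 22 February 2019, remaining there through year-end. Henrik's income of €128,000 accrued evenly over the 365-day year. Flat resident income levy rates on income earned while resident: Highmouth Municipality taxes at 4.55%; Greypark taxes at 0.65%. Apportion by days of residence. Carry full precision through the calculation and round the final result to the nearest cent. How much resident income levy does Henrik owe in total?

€1,543.19

Highmouth Municipality, 1 January – 21 February 2019: 52 days → €128,000 × 4.55% × 52/365 = €829.7205
Greypark, 22 February – 31 December 2019: 313 days → €128,000 × 0.65% × 313/365 = €713.4685
Total = €1,543.1890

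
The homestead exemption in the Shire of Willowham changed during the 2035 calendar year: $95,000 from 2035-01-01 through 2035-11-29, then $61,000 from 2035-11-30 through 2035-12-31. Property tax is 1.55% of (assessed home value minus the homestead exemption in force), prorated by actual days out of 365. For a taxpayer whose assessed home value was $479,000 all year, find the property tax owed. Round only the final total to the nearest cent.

2035-01-01 to 2035-11-29: 333 days, exemption $95,000 → ($479,000 − $95,000) × 1.55% × 333/365 = $5,430.1808
2035-11-30 to 2035-12-31: 32 days, exemption $61,000 → ($479,000 − $61,000) × 1.55% × 32/365 = $568.0219
Total = $5,998.2027

$5,998.20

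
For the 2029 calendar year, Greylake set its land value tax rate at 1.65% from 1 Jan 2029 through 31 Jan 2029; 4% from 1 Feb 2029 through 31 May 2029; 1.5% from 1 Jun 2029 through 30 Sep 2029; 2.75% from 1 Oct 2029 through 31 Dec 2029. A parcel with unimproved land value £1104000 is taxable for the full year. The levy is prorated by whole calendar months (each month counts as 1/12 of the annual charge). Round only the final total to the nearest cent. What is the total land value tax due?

£29348.00

1 Jan – 31 Jan 2029: 1 month at 1.65% → £1104000 × 1.65% × 1/12 = £1518.0000
1 Feb – 31 May 2029: 4 months at 4% → £1104000 × 4% × 4/12 = £14720.0000
1 Jun – 30 Sep 2029: 4 months at 1.5% → £1104000 × 1.5% × 4/12 = £5520.0000
1 Oct – 31 Dec 2029: 3 months at 2.75% → £1104000 × 2.75% × 3/12 = £7590.0000
Total = £29348.0000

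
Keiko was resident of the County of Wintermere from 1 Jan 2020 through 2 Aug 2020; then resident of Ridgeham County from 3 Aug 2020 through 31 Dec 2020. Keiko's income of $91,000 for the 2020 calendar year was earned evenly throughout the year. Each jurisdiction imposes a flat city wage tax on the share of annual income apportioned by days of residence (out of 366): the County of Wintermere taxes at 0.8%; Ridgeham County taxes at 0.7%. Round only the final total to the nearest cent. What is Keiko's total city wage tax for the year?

The County of Wintermere, 1 Jan – 2 Aug 2020: 215 days → $91,000 × 0.8% × 215/366 = $427.6503
Ridgeham County, 3 Aug – 31 Dec 2020: 151 days → $91,000 × 0.7% × 151/366 = $262.8060
Total = $690.4563

$690.46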